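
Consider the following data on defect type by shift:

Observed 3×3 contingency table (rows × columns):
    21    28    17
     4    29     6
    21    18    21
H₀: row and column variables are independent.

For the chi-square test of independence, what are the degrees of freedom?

df = (r−1)(c−1) = (3−1)·(3−1) = 4

degrees of freedom = 4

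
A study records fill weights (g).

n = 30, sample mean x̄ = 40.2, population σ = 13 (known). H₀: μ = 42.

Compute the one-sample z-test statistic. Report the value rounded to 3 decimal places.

test statistic = -0.758

SE = σ/√n = 13/√30 = 2.3735
z = (x̄−μ₀)/SE = (40.2−42)/2.3735 = -0.7584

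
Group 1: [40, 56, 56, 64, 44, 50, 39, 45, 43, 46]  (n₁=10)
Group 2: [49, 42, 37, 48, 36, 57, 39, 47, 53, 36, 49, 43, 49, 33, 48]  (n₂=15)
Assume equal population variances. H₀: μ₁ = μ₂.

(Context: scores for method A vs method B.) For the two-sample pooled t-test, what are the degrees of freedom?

df = n₁ + n₂ − 2 = 10 + 15 − 2 = 23

degrees of freedom = 23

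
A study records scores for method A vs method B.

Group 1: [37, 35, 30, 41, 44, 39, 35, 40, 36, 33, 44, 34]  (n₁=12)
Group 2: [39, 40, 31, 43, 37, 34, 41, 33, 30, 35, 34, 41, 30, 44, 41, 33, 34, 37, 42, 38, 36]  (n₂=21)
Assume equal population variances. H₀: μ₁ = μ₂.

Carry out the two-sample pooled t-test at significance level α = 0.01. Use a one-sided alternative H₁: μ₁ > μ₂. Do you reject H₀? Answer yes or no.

reject H₀: no

x̄₁=37.333, s₁=4.355, n₁=12
x̄₂=36.810, s₂=4.297, n₂=21
s_p² = [11·4.355² + 20·4.297²]/31 = 18.6421
SE = √(s_p²·(1/12+1/21)) = 1.5624
t = (37.333−36.810)/1.5624 = 0.3353
df = 31
p-value (one-sided, H₁ greater) = 0.36985
At α=0.01: p ≥ α → fail to reject H₀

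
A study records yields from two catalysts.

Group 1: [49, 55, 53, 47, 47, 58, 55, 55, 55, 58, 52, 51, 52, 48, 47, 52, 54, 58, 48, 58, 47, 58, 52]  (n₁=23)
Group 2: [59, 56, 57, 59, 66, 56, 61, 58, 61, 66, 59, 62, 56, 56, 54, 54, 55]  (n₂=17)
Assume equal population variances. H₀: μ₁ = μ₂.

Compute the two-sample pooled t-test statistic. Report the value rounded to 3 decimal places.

test statistic = -4.798

x̄₁=52.565, s₁=4.021, n₁=23
x̄₂=58.529, s₂=3.693, n₂=17
s_p² = [22·4.021² + 16·3.693²]/38 = 15.1023
SE = √(s_p²·(1/23+1/17)) = 1.2430
t = (52.565−58.529)/1.2430 = -4.7983
df = 38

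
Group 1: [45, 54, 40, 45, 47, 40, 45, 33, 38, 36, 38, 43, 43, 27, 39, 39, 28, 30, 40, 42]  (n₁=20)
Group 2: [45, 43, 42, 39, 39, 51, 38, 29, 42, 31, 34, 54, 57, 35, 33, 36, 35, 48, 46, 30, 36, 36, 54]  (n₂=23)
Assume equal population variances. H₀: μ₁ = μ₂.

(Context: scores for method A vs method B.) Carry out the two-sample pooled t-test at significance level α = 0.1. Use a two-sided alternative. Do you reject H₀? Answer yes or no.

reject H₀: no

x̄₁=39.600, s₁=6.597, n₁=20
x̄₂=40.565, s₂=8.056, n₂=23
s_p² = [19·6.597² + 22·8.056²]/41 = 54.9866
SE = √(s_p²·(1/20+1/23)) = 2.2672
t = (39.600−40.565)/2.2672 = -0.4257
df = 41
p-value (two-sided) = 0.67253
At α=0.1: p ≥ α → fail to reject H₀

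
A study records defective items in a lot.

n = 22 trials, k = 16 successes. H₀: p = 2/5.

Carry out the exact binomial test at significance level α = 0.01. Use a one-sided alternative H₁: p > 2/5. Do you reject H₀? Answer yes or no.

Exact binomial: n=22, k=16, p₀=2/5=0.4000
P(X≥16) from Σ C(n,i)·p₀^i·(1−p₀)^(n−i)
p-value (one-sided, H₁ greater) = 0.00192
At α=0.01: p < α → reject H₀

reject H₀: yes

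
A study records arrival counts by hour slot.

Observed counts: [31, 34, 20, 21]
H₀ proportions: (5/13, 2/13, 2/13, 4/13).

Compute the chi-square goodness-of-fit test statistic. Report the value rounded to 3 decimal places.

n = 106; E_i = n·p_i = [40.77, 16.31, 16.31, 32.62]
χ² = (31−40.77)²/40.77 + (34−16.31)²/16.31 + (20−16.31)²/16.31 + (21−32.62)²/32.62 = 26.5080
df = 3

test statistic = 26.508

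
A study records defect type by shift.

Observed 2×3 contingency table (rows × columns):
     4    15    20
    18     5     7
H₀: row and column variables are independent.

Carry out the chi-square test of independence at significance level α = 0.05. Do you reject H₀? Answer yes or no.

reject H₀: yes

Row totals [39, 30], col totals [22, 20, 27], n=69
χ² = (4−12.43)²/12.43 + (15−11.30)²/11.30 + (20−15.26)²/15.26 + (18−9.57)²/9.57 + (5−8.70)²/8.70 + (7−11.74)²/11.74 = 19.3232
df = 2
p-value (upper-tail) = 0.00006
At α=0.05: p < α → reject H₀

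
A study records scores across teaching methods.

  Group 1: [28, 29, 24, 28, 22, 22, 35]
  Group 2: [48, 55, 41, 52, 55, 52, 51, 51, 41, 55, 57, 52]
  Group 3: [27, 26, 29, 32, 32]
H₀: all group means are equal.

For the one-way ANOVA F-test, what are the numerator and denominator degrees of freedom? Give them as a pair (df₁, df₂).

k = 3 groups, N = 24 total
df = (k−1, N−k) = (3−1, 24−3) = (2, 21)

degrees of freedom = [2, 21]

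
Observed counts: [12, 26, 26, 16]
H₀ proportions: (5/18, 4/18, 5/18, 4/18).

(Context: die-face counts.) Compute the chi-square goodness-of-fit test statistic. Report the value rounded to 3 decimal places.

test statistic = 9.325

n = 80; E_i = n·p_i = [22.22, 17.78, 22.22, 17.78]
χ² = (12−22.22)²/22.22 + (26−17.78)²/17.78 + (26−22.22)²/22.22 + (16−17.78)²/17.78 = 9.3250
df = 3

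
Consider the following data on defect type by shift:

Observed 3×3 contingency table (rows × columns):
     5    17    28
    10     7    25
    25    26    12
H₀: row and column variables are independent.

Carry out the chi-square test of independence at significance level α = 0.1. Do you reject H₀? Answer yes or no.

Row totals [50, 42, 63], col totals [40, 50, 65], n=155
χ² = (5−12.90)²/12.90 + (17−16.13)²/16.13 + (28−20.97)²/20.97 + (10−10.84)²/10.84 + (7−13.55)²/13.55 + (25−17.61)²/17.61 + (25−16.26)²/16.26 + (26−20.32)²/20.32 + (12−26.42)²/26.42 = 27.7310
df = 4
p-value (upper-tail) = 0.00001
At α=0.1: p < α → reject H₀

reject H₀: yes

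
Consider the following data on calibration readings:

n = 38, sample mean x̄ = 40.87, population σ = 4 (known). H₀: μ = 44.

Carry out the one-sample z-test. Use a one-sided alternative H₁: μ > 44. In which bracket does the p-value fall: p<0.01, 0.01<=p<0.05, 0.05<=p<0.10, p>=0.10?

SE = σ/√n = 4/√38 = 0.6489
z = (x̄−μ₀)/SE = (40.87−44)/0.6489 = -4.8237
p-value (one-sided, H₁ greater) = 1.00000
→ bracket: p>=0.10

p-value bracket: p>=0.10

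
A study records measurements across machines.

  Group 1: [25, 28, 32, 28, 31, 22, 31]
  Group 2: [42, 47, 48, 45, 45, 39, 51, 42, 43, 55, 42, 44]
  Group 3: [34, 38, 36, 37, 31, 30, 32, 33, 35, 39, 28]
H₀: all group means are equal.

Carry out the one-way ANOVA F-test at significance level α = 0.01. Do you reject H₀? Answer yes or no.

reject H₀: yes

Group means [28.14, 45.25, 33.91], grand mean 37.100
SSB = Σnᵢ(x̄ᵢ−x̄)² = 1470.684; SSW = ΣΣ(x−x̄ᵢ)² = 416.016
MSB = 1470.684/2 = 735.3419; MSW = 416.016/27 = 15.4080
F = MSB/MSW = 47.7247
df = (2, 27)
p-value (upper-tail) = 0.00000
At α=0.01: p < α → reject H₀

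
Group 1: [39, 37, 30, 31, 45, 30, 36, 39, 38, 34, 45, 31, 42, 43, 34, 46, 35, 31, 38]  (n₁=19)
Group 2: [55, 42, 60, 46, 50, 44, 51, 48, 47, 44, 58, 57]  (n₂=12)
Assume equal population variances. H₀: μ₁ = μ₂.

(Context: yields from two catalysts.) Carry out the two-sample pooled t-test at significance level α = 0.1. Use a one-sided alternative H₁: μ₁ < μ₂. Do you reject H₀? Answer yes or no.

reject H₀: yes

x̄₁=37.053, s₁=5.317, n₁=19
x̄₂=50.167, s₂=6.058, n₂=12
s_p² = [18·5.317² + 11·6.058²]/29 = 31.4694
SE = √(s_p²·(1/19+1/12)) = 2.0685
t = (37.053−50.167)/2.0685 = -6.3398
df = 29
p-value (one-sided, H₁ less) = 0.00000
At α=0.1: p < α → reject H₀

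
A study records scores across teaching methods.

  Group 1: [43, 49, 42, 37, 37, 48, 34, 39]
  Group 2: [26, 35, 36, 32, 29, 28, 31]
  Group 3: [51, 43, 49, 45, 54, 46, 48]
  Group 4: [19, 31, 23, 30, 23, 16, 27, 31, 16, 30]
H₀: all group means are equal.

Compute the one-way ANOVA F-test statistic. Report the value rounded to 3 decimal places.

Group means [41.12, 31.00, 48.00, 24.60], grand mean 35.250
SSB = Σnᵢ(x̄ᵢ−x̄)² = 2674.725; SSW = ΣΣ(x−x̄ᵢ)² = 697.275
MSB = 2674.725/3 = 891.5750; MSW = 697.275/28 = 24.9027
F = MSB/MSW = 35.8024
df = (3, 28)

test statistic = 35.802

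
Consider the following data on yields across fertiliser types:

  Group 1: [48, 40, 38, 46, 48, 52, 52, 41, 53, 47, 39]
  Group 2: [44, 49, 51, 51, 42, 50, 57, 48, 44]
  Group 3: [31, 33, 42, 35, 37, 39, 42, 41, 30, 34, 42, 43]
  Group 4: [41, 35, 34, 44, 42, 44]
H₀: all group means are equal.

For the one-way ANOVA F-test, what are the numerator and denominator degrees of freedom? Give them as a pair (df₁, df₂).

k = 4 groups, N = 38 total
df = (k−1, N−k) = (4−1, 38−4) = (3, 34)

degrees of freedom = [3, 34]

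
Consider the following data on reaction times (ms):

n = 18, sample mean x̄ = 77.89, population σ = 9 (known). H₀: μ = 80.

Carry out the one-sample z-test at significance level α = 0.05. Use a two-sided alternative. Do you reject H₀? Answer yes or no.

reject H₀: no

SE = σ/√n = 9/√18 = 2.1213
z = (x̄−μ₀)/SE = (77.89−80)/2.1213 = -0.9947
p-value (two-sided) = 0.31990
At α=0.05: p ≥ α → fail to reject H₀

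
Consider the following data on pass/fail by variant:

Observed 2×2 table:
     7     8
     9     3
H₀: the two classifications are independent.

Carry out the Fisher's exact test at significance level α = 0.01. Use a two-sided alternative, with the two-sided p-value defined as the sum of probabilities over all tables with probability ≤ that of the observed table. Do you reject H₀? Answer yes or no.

Margins: r₁=15, r₂=12, c₁=16, c₂=11, n=27
p_obs = C(15,7)·C(12,9)/C(27,16); sum pmf over tables with pmf ≤ p_obs
p-value (two-sided) = 0.23883
At α=0.01: p ≥ α → fail to reject H₀

reject H₀: no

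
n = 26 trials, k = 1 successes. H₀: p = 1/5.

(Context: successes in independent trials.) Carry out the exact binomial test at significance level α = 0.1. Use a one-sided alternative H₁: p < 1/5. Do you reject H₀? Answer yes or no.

reject H₀: yes

Exact binomial: n=26, k=1, p₀=1/5=0.2000
P(X≤1) from Σ C(n,i)·p₀^i·(1−p₀)^(n−i)
p-value (one-sided, H₁ less) = 0.02267
At α=0.1: p < α → reject H₀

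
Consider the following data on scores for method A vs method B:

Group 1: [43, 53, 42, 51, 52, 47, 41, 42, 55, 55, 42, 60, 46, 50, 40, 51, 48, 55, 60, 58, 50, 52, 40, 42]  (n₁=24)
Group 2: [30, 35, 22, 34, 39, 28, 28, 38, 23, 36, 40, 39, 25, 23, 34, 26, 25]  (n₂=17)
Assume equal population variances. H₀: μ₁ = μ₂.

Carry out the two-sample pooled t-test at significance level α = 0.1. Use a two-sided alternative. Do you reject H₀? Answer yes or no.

x̄₁=48.958, s₁=6.417, n₁=24
x̄₂=30.882, s₂=6.333, n₂=17
s_p² = [23·6.417² + 16·6.333²]/39 = 40.7365
SE = √(s_p²·(1/24+1/17)) = 2.0233
t = (48.958−30.882)/2.0233 = 8.9340
df = 39
p-value (two-sided) = 0.00000
At α=0.1: p < α → reject H₀

reject H₀: yes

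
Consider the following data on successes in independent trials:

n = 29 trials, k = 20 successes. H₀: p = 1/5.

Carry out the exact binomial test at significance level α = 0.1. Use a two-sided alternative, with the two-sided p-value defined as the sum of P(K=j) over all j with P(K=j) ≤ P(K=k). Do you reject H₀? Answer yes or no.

Exact binomial: n=29, k=20, p₀=1/5=0.2000
P(X=j) = C(n,j)·p₀^j·(1−p₀)^(n−j); p = Σ P(X=j) over j with P(X=j) ≤ P(X=20)
p-value (two-sided) = 0.00000
At α=0.1: p < α → reject H₀

reject H₀: yes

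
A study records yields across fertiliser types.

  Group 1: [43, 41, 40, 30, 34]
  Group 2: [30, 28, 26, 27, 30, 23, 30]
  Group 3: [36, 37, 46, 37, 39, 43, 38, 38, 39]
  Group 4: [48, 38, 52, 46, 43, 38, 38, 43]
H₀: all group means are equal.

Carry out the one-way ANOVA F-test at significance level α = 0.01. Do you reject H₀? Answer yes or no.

reject H₀: yes

Group means [37.60, 27.71, 39.22, 43.25], grand mean 37.276
SSB = Σnᵢ(x̄ᵢ−x̄)² = 960.109; SSW = ΣΣ(x−x̄ᵢ)² = 431.684
MSB = 960.109/3 = 320.0363; MSW = 431.684/25 = 17.2674
F = MSB/MSW = 18.5342
df = (3, 25)
p-value (upper-tail) = 0.00000
At α=0.01: p < α → reject H₀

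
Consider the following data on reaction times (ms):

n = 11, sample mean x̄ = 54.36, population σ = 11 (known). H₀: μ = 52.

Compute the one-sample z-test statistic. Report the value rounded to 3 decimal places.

test statistic = 0.712

SE = σ/√n = 11/√11 = 3.3166
z = (x̄−μ₀)/SE = (54.36−52)/3.3166 = 0.7116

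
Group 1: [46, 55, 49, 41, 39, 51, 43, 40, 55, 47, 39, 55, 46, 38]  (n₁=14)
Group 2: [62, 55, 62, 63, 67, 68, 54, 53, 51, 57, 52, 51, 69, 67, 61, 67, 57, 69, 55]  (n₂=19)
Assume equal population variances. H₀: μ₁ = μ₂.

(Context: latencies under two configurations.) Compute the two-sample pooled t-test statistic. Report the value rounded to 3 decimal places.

x̄₁=46.000, s₁=6.263, n₁=14
x̄₂=60.000, s₂=6.540, n₂=19
s_p² = [13·6.263² + 18·6.540²]/31 = 41.2903
SE = √(s_p²·(1/14+1/19)) = 2.2633
t = (46.000−60.000)/2.2633 = -6.1857
df = 31

test statistic = -6.186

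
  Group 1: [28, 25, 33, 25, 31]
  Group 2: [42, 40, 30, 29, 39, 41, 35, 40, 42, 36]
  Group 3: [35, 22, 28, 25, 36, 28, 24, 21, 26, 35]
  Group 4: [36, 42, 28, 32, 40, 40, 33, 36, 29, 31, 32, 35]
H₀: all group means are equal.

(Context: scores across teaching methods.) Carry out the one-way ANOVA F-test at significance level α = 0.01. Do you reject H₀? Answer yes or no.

Group means [28.40, 37.40, 28.00, 34.50], grand mean 32.703
SSB = Σnᵢ(x̄ᵢ−x̄)² = 573.130; SSW = ΣΣ(x−x̄ᵢ)² = 752.600
MSB = 573.130/3 = 191.0432; MSW = 752.600/33 = 22.8061
F = MSB/MSW = 8.3769
df = (3, 33)
p-value (upper-tail) = 0.00028
At α=0.01: p < α → reject H₀

reject H₀: yes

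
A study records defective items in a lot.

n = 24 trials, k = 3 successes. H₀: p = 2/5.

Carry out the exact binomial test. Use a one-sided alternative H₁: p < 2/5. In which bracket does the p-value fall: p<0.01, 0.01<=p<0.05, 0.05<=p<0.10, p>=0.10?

p-value bracket: p<0.01

Exact binomial: n=24, k=3, p₀=2/5=0.4000
P(X≤3) from Σ C(n,i)·p₀^i·(1−p₀)^(n−i)
p-value (one-sided, H₁ less) = 0.00350
→ bracket: p<0.01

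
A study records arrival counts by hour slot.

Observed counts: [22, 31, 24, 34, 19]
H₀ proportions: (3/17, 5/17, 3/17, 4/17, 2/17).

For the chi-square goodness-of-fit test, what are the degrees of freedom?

degrees of freedom = 4

df = k − 1 = 5 − 1 = 4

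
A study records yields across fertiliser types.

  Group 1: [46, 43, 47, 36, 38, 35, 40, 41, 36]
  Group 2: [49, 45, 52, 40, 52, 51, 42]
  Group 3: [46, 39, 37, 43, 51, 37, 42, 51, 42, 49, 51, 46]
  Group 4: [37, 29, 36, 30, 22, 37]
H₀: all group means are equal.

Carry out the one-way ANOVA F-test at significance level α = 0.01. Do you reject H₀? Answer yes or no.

Group means [40.22, 47.29, 44.50, 31.83], grand mean 41.706
SSB = Σnᵢ(x̄ᵢ−x̄)² = 916.241; SSW = ΣΣ(x−x̄ᵢ)² = 790.817
MSB = 916.241/3 = 305.4138; MSW = 790.817/30 = 26.3606
F = MSB/MSW = 11.5860
df = (3, 30)
p-value (upper-tail) = 0.00003
At α=0.01: p < α → reject H₀

reject H₀: yes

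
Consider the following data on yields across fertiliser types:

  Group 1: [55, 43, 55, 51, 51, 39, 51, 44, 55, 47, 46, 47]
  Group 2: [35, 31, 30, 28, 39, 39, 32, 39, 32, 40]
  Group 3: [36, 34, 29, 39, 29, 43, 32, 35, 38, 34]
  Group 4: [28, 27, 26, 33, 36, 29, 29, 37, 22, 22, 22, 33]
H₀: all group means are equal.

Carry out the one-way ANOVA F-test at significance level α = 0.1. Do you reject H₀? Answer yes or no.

reject H₀: yes

Group means [48.67, 34.50, 34.90, 28.67], grand mean 36.864
SSB = Σnᵢ(x̄ᵢ−x̄)² = 2572.448; SSW = ΣΣ(x−x̄ᵢ)² = 952.733
MSB = 2572.448/3 = 857.4828; MSW = 952.733/40 = 23.8183
F = MSB/MSW = 36.0010
df = (3, 40)
p-value (upper-tail) = 0.00000
At α=0.1: p < α → reject H₀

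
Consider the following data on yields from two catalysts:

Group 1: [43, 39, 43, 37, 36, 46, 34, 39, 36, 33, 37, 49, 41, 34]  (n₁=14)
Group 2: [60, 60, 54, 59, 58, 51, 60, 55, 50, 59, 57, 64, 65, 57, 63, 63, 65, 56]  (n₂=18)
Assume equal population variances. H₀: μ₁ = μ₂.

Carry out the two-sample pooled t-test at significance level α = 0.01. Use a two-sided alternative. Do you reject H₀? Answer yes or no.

reject H₀: yes

x̄₁=39.071, s₁=4.779, n₁=14
x̄₂=58.667, s₂=4.433, n₂=18
s_p² = [13·4.779² + 17·4.433²]/30 = 21.0310
SE = √(s_p²·(1/14+1/18)) = 1.6342
t = (39.071−58.667)/1.6342 = -11.9908
df = 30
p-value (two-sided) = 0.00000
At α=0.01: p < α → reject H₀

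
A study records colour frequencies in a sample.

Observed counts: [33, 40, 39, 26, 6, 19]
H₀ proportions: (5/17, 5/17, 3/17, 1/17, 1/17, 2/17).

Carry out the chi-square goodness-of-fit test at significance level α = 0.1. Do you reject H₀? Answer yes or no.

n = 163; E_i = n·p_i = [47.94, 47.94, 28.76, 9.59, 9.59, 19.18]
χ² = (33−47.94)²/47.94 + (40−47.94)²/47.94 + (39−28.76)²/28.76 + (26−9.59)²/9.59 + (6−9.59)²/9.59 + (19−19.18)²/19.18 = 39.0497
df = 5
p-value (upper-tail) = 0.00000
At α=0.1: p < α → reject H₀

reject H₀: yes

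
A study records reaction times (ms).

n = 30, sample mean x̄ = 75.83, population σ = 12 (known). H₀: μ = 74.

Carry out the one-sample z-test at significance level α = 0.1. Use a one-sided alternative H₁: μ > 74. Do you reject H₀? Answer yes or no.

reject H₀: no

SE = σ/√n = 12/√30 = 2.1909
z = (x̄−μ₀)/SE = (75.83−74)/2.1909 = 0.8353
p-value (one-sided, H₁ greater) = 0.20178
At α=0.1: p ≥ α → fail to reject H₀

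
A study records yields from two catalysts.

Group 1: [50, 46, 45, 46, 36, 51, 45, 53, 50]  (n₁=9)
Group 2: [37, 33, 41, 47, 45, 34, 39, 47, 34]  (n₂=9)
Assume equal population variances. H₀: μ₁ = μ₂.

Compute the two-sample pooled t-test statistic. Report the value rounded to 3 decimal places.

x̄₁=46.889, s₁=5.011, n₁=9
x̄₂=39.667, s₂=5.635, n₂=9
s_p² = [8·5.011² + 8·5.635²]/16 = 28.4306
SE = √(s_p²·(1/9+1/9)) = 2.5135
t = (46.889−39.667)/2.5135 = 2.8733
df = 16

test statistic = 2.873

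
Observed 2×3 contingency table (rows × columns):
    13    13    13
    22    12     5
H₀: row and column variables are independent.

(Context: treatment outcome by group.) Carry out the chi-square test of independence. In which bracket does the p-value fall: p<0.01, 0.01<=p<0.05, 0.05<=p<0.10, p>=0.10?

Row totals [39, 39], col totals [35, 25, 18], n=78
χ² = (13−17.50)²/17.50 + (13−12.50)²/12.50 + (13−9.00)²/9.00 + (22−17.50)²/17.50 + (12−12.50)²/12.50 + (5−9.00)²/9.00 = 5.9098
df = 2
p-value (upper-tail) = 0.05208
→ bracket: 0.05<=p<0.10

p-value bracket: 0.05<=p<0.10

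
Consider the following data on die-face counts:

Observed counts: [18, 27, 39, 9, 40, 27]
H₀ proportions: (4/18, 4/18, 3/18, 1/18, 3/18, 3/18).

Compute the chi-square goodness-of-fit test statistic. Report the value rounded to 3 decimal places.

n = 160; E_i = n·p_i = [35.56, 35.56, 26.67, 8.89, 26.67, 26.67]
χ² = (18−35.56)²/35.56 + (27−35.56)²/35.56 + (39−26.67)²/26.67 + (9−8.89)²/8.89 + (40−26.67)²/26.67 + (27−26.67)²/26.67 = 23.1031
df = 5

test statistic = 23.103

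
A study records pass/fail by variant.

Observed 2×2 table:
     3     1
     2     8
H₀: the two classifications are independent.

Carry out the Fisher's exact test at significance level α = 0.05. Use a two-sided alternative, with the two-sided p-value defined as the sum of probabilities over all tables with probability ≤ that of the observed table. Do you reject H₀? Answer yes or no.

reject H₀: no

Margins: r₁=4, r₂=10, c₁=5, c₂=9, n=14
p_obs = C(4,3)·C(10,2)/C(14,5); sum pmf over tables with pmf ≤ p_obs
p-value (two-sided) = 0.09491
At α=0.05: p ≥ α → fail to reject H₀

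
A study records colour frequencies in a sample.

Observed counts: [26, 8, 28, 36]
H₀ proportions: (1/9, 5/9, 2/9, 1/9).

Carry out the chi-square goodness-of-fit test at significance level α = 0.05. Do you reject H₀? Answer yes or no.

n = 98; E_i = n·p_i = [10.89, 54.44, 21.78, 10.89]
χ² = (26−10.89)²/10.89 + (8−54.44)²/54.44 + (28−21.78)²/21.78 + (36−10.89)²/10.89 = 120.2776
df = 3
p-value (upper-tail) = 0.00000
At α=0.05: p < α → reject H₀

reject H₀: yes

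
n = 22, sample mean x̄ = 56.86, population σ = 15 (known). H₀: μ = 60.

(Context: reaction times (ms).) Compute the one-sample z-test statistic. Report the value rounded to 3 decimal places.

test statistic = -0.982

SE = σ/√n = 15/√22 = 3.1980
z = (x̄−μ₀)/SE = (56.86−60)/3.1980 = -0.9819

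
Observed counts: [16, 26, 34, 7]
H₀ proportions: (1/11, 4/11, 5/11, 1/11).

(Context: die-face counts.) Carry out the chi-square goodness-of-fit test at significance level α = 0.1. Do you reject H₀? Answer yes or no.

reject H₀: yes

n = 83; E_i = n·p_i = [7.55, 30.18, 37.73, 7.55]
χ² = (16−7.55)²/7.55 + (26−30.18)²/30.18 + (34−37.73)²/37.73 + (7−7.55)²/7.55 = 10.4602
df = 3
p-value (upper-tail) = 0.01503
At α=0.1: p < α → reject H₀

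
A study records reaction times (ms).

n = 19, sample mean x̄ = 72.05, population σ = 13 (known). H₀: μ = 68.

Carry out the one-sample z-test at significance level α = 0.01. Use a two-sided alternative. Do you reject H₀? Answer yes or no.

SE = σ/√n = 13/√19 = 2.9824
z = (x̄−μ₀)/SE = (72.05−68)/2.9824 = 1.3580
p-value (two-sided) = 0.17447
At α=0.01: p ≥ α → fail to reject H₀

reject H₀: no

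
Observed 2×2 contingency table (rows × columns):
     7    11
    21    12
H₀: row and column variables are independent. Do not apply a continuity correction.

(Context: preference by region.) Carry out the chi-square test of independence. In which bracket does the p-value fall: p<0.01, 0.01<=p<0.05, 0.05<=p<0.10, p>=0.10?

p-value bracket: 0.05<=p<0.10

Row totals [18, 33], col totals [28, 23], n=51
χ² = (7−9.88)²/9.88 + (11−8.12)²/8.12 + (21−18.12)²/18.12 + (12−14.88)²/14.88 = 2.8809
df = 1
p-value (upper-tail) = 0.08963
→ bracket: 0.05<=p<0.10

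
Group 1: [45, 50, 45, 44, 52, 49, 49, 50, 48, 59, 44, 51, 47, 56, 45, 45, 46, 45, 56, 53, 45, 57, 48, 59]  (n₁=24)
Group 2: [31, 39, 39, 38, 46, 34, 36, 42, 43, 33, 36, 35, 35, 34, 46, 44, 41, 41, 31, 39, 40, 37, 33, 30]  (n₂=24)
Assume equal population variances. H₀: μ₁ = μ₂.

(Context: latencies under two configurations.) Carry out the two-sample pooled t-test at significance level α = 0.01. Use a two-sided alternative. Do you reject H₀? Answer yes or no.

reject H₀: yes

x̄₁=49.500, s₁=4.881, n₁=24
x̄₂=37.625, s₂=4.651, n₂=24
s_p² = [23·4.881² + 23·4.651²]/46 = 22.7310
SE = √(s_p²·(1/24+1/24)) = 1.3763
t = (49.500−37.625)/1.3763 = 8.6281
df = 46
p-value (two-sided) = 0.00000
At α=0.01: p < α → reject H₀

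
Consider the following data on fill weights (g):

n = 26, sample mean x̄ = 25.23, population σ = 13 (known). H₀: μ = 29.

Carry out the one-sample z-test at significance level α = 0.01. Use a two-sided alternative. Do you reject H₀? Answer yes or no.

reject H₀: no

SE = σ/√n = 13/√26 = 2.5495
z = (x̄−μ₀)/SE = (25.23−29)/2.5495 = -1.4787
p-value (two-sided) = 0.13922
At α=0.01: p ≥ α → fail to reject H₀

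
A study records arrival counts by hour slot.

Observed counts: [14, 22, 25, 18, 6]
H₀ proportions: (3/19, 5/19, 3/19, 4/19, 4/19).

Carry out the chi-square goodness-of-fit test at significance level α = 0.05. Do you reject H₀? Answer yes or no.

n = 85; E_i = n·p_i = [13.42, 22.37, 13.42, 17.89, 17.89]
χ² = (14−13.42)²/13.42 + (22−22.37)²/22.37 + (25−13.42)²/13.42 + (18−17.89)²/17.89 + (6−17.89)²/17.89 = 17.9278
df = 4
p-value (upper-tail) = 0.00127
At α=0.05: p < α → reject H₀

reject H₀: yes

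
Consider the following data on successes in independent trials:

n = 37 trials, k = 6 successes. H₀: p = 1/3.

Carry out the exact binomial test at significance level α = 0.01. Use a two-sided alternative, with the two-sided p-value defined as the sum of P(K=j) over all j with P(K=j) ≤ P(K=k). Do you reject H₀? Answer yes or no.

reject H₀: no

Exact binomial: n=37, k=6, p₀=1/3=0.3333
P(X=j) = C(n,j)·p₀^j·(1−p₀)^(n−j); p = Σ P(X=j) over j with P(X=j) ≤ P(X=6)
p-value (two-sided) = 0.03464
At α=0.01: p ≥ α → fail to reject H₀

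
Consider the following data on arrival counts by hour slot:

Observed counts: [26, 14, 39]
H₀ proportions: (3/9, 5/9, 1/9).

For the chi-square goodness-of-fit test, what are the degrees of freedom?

df = k − 1 = 3 − 1 = 2

degrees of freedom = 2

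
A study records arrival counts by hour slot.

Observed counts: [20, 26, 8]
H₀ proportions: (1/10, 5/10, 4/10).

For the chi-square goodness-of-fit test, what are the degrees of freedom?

degrees of freedom = 2

df = k − 1 = 3 − 1 = 2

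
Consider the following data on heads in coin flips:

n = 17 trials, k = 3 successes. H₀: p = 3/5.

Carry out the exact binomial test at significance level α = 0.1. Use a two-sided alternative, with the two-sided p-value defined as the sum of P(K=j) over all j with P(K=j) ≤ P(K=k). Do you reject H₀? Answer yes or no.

reject H₀: yes

Exact binomial: n=17, k=3, p₀=3/5=0.6000
P(X=j) = C(n,j)·p₀^j·(1−p₀)^(n−j); p = Σ P(X=j) over j with P(X=j) ≤ P(X=3)
p-value (two-sided) = 0.00062
At α=0.1: p < α → reject H₀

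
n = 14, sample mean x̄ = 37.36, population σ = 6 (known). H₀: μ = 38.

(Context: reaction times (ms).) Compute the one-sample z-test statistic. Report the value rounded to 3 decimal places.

test statistic = -0.399

SE = σ/√n = 6/√14 = 1.6036
z = (x̄−μ₀)/SE = (37.36−38)/1.6036 = -0.3991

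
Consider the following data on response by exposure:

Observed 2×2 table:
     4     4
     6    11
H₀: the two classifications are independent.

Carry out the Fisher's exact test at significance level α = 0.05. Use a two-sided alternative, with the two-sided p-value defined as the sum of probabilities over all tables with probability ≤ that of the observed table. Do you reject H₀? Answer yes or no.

reject H₀: no

Margins: r₁=8, r₂=17, c₁=10, c₂=15, n=25
p_obs = C(8,4)·C(17,6)/C(25,10); sum pmf over tables with pmf ≤ p_obs
p-value (two-sided) = 0.66682
At α=0.05: p ≥ α → fail to reject H₀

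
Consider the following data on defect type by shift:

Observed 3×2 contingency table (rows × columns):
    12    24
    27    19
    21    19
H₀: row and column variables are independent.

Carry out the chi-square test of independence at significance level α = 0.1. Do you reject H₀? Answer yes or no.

reject H₀: yes

Row totals [36, 46, 40], col totals [60, 62], n=122
χ² = (12−17.70)²/17.70 + (24−18.30)²/18.30 + (27−22.62)²/22.62 + (19−23.38)²/23.38 + (21−19.67)²/19.67 + (19−20.33)²/20.33 = 5.4600
df = 2
p-value (upper-tail) = 0.06522
At α=0.1: p < α → reject H₀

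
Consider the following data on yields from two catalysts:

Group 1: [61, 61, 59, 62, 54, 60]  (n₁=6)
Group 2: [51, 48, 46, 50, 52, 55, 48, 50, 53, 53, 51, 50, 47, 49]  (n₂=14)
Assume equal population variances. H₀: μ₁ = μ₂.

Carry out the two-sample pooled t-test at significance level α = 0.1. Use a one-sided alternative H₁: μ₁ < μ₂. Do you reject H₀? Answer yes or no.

reject H₀: no

x̄₁=59.500, s₁=2.881, n₁=6
x̄₂=50.214, s₂=2.517, n₂=14
s_p² = [5·2.881² + 13·2.517²]/18 = 6.8810
SE = √(s_p²·(1/6+1/14)) = 1.2800
t = (59.500−50.214)/1.2800 = 7.2546
df = 18
p-value (one-sided, H₁ less) = 1.00000
At α=0.1: p ≥ α → fail to reject H₀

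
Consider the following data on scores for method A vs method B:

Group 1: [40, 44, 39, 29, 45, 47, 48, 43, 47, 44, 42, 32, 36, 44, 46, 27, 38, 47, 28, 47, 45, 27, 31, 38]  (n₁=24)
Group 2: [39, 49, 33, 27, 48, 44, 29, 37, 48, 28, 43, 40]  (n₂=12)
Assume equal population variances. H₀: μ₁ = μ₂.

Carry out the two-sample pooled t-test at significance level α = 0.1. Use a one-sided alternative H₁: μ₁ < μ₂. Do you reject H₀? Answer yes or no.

reject H₀: no

x̄₁=39.750, s₁=7.158, n₁=24
x̄₂=38.750, s₂=8.024, n₂=12
s_p² = [23·7.158² + 11·8.024²]/34 = 55.4926
SE = √(s_p²·(1/24+1/12)) = 2.6337
t = (39.750−38.750)/2.6337 = 0.3797
df = 34
p-value (one-sided, H₁ less) = 0.64673
At α=0.1: p ≥ α → fail to reject H₀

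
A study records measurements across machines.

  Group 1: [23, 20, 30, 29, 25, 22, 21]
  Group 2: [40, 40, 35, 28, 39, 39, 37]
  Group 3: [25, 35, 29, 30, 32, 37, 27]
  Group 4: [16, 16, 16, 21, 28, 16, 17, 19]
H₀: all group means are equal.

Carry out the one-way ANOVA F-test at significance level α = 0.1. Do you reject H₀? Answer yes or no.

reject H₀: yes

Group means [24.29, 36.86, 30.71, 18.62], grand mean 27.310
SSB = Σnᵢ(x̄ᵢ−x̄)² = 1386.618; SSW = ΣΣ(x−x̄ᵢ)² = 435.589
MSB = 1386.618/3 = 462.2059; MSW = 435.589/25 = 17.4236
F = MSB/MSW = 26.5276
df = (3, 25)
p-value (upper-tail) = 0.00000
At α=0.1: p < α → reject H₀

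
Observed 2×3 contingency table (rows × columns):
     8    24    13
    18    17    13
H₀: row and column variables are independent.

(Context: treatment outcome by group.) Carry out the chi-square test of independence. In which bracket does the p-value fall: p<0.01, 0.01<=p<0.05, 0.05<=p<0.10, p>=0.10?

Row totals [45, 48], col totals [26, 41, 26], n=93
χ² = (8−12.58)²/12.58 + (24−19.84)²/19.84 + (13−12.58)²/12.58 + (18−13.42)²/13.42 + (17−21.16)²/21.16 + (13−13.42)²/13.42 = 4.9497
df = 2
p-value (upper-tail) = 0.08418
→ bracket: 0.05<=p<0.10

p-value bracket: 0.05<=p<0.10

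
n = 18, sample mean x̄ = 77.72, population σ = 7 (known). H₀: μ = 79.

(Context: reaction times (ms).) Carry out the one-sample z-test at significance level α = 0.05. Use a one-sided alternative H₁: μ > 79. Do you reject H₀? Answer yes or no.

reject H₀: no

SE = σ/√n = 7/√18 = 1.6499
z = (x̄−μ₀)/SE = (77.72−79)/1.6499 = -0.7758
p-value (one-sided, H₁ greater) = 0.78107
At α=0.05: p ≥ α → fail to reject H₀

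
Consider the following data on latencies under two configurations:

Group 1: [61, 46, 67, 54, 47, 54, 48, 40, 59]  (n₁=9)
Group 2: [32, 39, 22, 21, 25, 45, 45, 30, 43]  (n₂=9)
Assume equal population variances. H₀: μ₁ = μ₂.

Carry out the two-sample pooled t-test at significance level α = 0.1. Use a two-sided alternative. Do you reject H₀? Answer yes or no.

reject H₀: yes

x̄₁=52.889, s₁=8.492, n₁=9
x̄₂=33.556, s₂=9.748, n₂=9
s_p² = [8·8.492² + 8·9.748²]/16 = 83.5694
SE = √(s_p²·(1/9+1/9)) = 4.3094
t = (52.889−33.556)/4.3094 = 4.4863
df = 16
p-value (two-sided) = 0.00037
At α=0.1: p < α → reject H₀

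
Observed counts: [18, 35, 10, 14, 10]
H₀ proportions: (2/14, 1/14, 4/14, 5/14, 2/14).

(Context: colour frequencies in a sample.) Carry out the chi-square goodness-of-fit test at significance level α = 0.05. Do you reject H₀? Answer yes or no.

reject H₀: yes

n = 87; E_i = n·p_i = [12.43, 6.21, 24.86, 31.07, 12.43]
χ² = (18−12.43)²/12.43 + (35−6.21)²/6.21 + (10−24.86)²/24.86 + (14−31.07)²/31.07 + (10−12.43)²/12.43 = 154.5724
df = 4
p-value (upper-tail) = 0.00000
At α=0.05: p < α → reject H₀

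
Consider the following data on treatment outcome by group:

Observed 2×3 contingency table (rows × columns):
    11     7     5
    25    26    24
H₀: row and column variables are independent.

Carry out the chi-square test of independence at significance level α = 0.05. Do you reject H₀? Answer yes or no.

reject H₀: no

Row totals [23, 75], col totals [36, 33, 29], n=98
χ² = (11−8.45)²/8.45 + (7−7.74)²/7.74 + (5−6.81)²/6.81 + (25−27.55)²/27.55 + (26−25.26)²/25.26 + (24−22.19)²/22.19 = 1.7263
df = 2
p-value (upper-tail) = 0.42183
At α=0.05: p ≥ α → fail to reject H₀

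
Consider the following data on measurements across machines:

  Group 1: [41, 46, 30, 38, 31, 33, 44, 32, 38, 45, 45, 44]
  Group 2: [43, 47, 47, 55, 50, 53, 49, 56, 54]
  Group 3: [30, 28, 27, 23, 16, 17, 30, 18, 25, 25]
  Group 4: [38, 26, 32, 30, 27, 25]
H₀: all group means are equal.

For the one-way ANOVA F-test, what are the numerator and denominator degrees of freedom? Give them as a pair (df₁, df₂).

k = 4 groups, N = 37 total
df = (k−1, N−k) = (4−1, 37−4) = (3, 33)

degrees of freedom = [3, 33]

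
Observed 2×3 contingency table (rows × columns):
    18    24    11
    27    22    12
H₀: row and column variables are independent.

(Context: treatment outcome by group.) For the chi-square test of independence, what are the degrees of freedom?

df = (r−1)(c−1) = (2−1)·(3−1) = 2

degrees of freedom = 2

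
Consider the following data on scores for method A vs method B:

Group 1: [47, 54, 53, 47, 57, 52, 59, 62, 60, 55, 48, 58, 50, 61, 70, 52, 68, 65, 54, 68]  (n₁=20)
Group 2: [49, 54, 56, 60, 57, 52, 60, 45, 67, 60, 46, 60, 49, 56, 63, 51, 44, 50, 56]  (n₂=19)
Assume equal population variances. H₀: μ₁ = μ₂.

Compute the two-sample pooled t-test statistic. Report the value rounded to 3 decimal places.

x̄₁=57.000, s₁=7.064, n₁=20
x̄₂=54.474, s₂=6.389, n₂=19
s_p² = [19·7.064² + 18·6.389²]/37 = 45.4794
SE = √(s_p²·(1/20+1/19)) = 2.1605
t = (57.000−54.474)/2.1605 = 1.1693
df = 37

test statistic = 1.169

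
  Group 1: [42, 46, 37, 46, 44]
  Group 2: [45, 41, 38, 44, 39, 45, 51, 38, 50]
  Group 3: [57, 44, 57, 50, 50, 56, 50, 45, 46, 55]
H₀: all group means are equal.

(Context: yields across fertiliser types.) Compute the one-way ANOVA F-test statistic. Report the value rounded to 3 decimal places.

test statistic = 7.733

Group means [43.00, 43.44, 51.00], grand mean 46.500
SSB = Σnᵢ(x̄ᵢ−x̄)² = 347.778; SSW = ΣΣ(x−x̄ᵢ)² = 472.222
MSB = 347.778/2 = 173.8889; MSW = 472.222/21 = 22.4868
F = MSB/MSW = 7.7329
df = (2, 21)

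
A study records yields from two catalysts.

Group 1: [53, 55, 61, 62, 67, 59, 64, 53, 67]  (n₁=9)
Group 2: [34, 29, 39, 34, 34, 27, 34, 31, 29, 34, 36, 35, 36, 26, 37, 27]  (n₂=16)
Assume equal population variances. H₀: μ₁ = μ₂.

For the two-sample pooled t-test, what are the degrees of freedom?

df = n₁ + n₂ − 2 = 9 + 16 − 2 = 23

degrees of freedom = 23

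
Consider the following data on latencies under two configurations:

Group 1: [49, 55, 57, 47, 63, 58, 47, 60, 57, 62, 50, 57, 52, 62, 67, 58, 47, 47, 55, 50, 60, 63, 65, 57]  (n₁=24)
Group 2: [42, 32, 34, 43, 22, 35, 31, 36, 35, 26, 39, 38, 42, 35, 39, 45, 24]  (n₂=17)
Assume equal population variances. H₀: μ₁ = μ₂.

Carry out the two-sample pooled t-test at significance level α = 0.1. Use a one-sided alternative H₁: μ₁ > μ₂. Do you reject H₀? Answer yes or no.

reject H₀: yes

x̄₁=56.042, s₁=6.182, n₁=24
x̄₂=35.176, s₂=6.617, n₂=17
s_p² = [23·6.182² + 16·6.617²]/39 = 40.4982
SE = √(s_p²·(1/24+1/17)) = 2.0173
t = (56.042−35.176)/2.0173 = 10.3429
df = 39
p-value (one-sided, H₁ greater) = 0.00000
At α=0.1: p < α → reject H₀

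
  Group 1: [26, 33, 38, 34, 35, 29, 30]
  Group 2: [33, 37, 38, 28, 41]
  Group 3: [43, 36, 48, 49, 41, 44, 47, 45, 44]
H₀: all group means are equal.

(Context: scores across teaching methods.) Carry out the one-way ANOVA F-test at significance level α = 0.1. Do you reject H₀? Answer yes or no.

Group means [32.14, 35.40, 44.11], grand mean 38.048
SSB = Σnᵢ(x̄ᵢ−x̄)² = 610.006; SSW = ΣΣ(x−x̄ᵢ)² = 324.946
MSB = 610.006/2 = 305.0032; MSW = 324.946/18 = 18.0526
F = MSB/MSW = 16.8953
df = (2, 18)
p-value (upper-tail) = 0.00007
At α=0.1: p < α → reject H₀

reject H₀: yes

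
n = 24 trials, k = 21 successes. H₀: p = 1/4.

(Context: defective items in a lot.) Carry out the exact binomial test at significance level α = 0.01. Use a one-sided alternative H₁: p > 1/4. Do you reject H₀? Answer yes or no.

Exact binomial: n=24, k=21, p₀=1/4=0.2500
P(X≥21) from Σ C(n,i)·p₀^i·(1−p₀)^(n−i)
p-value (one-sided, H₁ greater) = 0.00000
At α=0.01: p < α → reject H₀

reject H₀: yes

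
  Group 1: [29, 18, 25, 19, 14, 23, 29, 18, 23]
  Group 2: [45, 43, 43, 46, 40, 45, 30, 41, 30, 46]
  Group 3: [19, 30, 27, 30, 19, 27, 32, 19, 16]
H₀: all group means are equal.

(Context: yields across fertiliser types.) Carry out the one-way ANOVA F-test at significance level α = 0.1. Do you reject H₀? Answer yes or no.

Group means [22.00, 40.90, 24.33], grand mean 29.500
SSB = Σnᵢ(x̄ᵢ−x̄)² = 2046.100; SSW = ΣΣ(x−x̄ᵢ)² = 838.900
MSB = 2046.100/2 = 1023.0500; MSW = 838.900/25 = 33.5560
F = MSB/MSW = 30.4878
df = (2, 25)
p-value (upper-tail) = 0.00000
At α=0.1: p < α → reject H₀

reject H₀: yes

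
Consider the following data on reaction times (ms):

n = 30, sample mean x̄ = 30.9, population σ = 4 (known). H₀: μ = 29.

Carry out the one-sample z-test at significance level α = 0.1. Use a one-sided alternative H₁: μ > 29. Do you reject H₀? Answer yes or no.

reject H₀: yes

SE = σ/√n = 4/√30 = 0.7303
z = (x̄−μ₀)/SE = (30.9−29)/0.7303 = 2.6017
p-value (one-sided, H₁ greater) = 0.00464
At α=0.1: p < α → reject H₀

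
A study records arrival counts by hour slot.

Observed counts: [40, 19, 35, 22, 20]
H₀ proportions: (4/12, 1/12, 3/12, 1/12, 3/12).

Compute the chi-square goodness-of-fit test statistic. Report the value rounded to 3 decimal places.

n = 136; E_i = n·p_i = [45.33, 11.33, 34.00, 11.33, 34.00]
χ² = (40−45.33)²/45.33 + (19−11.33)²/11.33 + (35−34.00)²/34.00 + (22−11.33)²/11.33 + (20−34.00)²/34.00 = 21.6471
df = 4

test statistic = 21.647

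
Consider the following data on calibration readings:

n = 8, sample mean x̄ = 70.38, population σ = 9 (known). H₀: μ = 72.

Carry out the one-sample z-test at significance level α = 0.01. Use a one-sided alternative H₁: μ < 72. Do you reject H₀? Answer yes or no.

reject H₀: no

SE = σ/√n = 9/√8 = 3.1820
z = (x̄−μ₀)/SE = (70.38−72)/3.1820 = -0.5091
p-value (one-sided, H₁ less) = 0.30534
At α=0.01: p ≥ α → fail to reject H₀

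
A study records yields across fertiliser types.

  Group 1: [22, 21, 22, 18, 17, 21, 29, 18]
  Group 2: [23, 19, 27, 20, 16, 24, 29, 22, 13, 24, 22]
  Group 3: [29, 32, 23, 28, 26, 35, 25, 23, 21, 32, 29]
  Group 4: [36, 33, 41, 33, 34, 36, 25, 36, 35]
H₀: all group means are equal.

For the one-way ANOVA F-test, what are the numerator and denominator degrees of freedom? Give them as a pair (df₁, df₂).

degrees of freedom = [3, 35]

k = 4 groups, N = 39 total
df = (k−1, N−k) = (4−1, 39−4) = (3, 35)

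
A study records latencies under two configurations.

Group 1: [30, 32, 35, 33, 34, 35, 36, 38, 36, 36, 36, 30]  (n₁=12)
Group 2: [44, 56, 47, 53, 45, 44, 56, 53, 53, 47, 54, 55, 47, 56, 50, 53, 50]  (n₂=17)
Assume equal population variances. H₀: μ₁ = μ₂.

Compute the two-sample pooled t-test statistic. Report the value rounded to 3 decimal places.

test statistic = -11.843

x̄₁=34.250, s₁=2.527, n₁=12
x̄₂=50.765, s₂=4.323, n₂=17
s_p² = [11·2.527² + 16·4.323²]/27 = 13.6781
SE = √(s_p²·(1/12+1/17)) = 1.3944
t = (34.250−50.765)/1.3944 = -11.8433
df = 27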